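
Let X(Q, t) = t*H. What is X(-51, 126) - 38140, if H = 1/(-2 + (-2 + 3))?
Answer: -38266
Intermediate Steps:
H = -1 (H = 1/(-2 + 1) = 1/(-1) = -1)
X(Q, t) = -t (X(Q, t) = t*(-1) = -t)
X(-51, 126) - 38140 = -1*126 - 38140 = -126 - 38140 = -38266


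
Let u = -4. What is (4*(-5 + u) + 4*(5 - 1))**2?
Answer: 400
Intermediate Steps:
(4*(-5 + u) + 4*(5 - 1))**2 = (4*(-5 - 4) + 4*(5 - 1))**2 = (4*(-9) + 4*4)**2 = (-36 + 16)**2 = (-20)**2 = 400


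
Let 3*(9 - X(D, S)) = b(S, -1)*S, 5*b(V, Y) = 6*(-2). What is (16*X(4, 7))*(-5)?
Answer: -1168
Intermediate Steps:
b(V, Y) = -12/5 (b(V, Y) = (6*(-2))/5 = (1/5)*(-12) = -12/5)
X(D, S) = 9 + 4*S/5 (X(D, S) = 9 - (-4)*S/5 = 9 + 4*S/5)
(16*X(4, 7))*(-5) = (16*(9 + (4/5)*7))*(-5) = (16*(9 + 28/5))*(-5) = (16*(73/5))*(-5) = (1168/5)*(-5) = -1168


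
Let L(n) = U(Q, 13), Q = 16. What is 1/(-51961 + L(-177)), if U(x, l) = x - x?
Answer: -1/51961 ≈ -1.9245e-5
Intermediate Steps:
U(x, l) = 0
L(n) = 0
1/(-51961 + L(-177)) = 1/(-51961 + 0) = 1/(-51961) = -1/51961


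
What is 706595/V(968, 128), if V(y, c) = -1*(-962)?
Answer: 706595/962 ≈ 734.51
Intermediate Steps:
V(y, c) = 962
706595/V(968, 128) = 706595/962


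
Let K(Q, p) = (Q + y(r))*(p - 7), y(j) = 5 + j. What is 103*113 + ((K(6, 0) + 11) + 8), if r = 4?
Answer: 11553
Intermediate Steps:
K(Q, p) = (-7 + p)*(9 + Q) (K(Q, p) = (Q + (5 + 4))*(p - 7) = (Q + 9)*(-7 + p) = (9 + Q)*(-7 + p) = (-7 + p)*(9 + Q))
103*113 + ((K(6, 0) + 11) + 8) = 103*113 + (((-63 - 7*6 + 9*0 + 6*0) + 11) + 8) = 11639 + (((-63 - 42 + 0 + 0) + 11) + 8) = 11639 + ((-105 + 11) + 8) = 11639 + (-94 + 8) = 11639 - 86 = 11553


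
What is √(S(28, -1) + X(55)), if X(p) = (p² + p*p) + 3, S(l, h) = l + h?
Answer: 8*√95 ≈ 77.974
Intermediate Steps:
S(l, h) = h + l
X(p) = 3 + 2*p² (X(p) = (p² + p²) + 3 = 2*p² + 3 = 3 + 2*p²)
√(S(28, -1) + X(55)) = √((-1 + 28) + (3 + 2*55²)) = √(27 + (3 + 2*3025)) = √(27 + (3 + 6050)) = √(27 + 6053) = √6080 = 8*√95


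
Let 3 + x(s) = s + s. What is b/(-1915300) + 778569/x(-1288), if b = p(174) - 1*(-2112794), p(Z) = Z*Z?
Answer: -149672018323/493955870 ≈ -303.01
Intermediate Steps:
p(Z) = Z**2
x(s) = -3 + 2*s (x(s) = -3 + (s + s) = -3 + 2*s)
b = 2143070 (b = 174**2 - 1*(-2112794) = 30276 + 2112794 = 2143070)
b/(-1915300) + 778569/x(-1288) = 2143070/(-1915300) + 778569/(-3 + 2*(-1288)) = 2143070*(-1/1915300) + 778569/(-3 - 2576) = -214307/191530 + 778569/(-2579) = -214307/191530 + 778569*(-1/2579) = -214307/191530 - 778569/2579 = -149672018323/493955870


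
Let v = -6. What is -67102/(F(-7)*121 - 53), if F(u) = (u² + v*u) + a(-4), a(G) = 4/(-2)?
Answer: -33551/5358 ≈ -6.2618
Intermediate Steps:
a(G) = -2 (a(G) = 4*(-½) = -2)
F(u) = -2 + u² - 6*u (F(u) = (u² - 6*u) - 2 = -2 + u² - 6*u)
-67102/(F(-7)*121 - 53) = -67102/((-2 + (-7)² - 6*(-7))*121 - 53) = -67102/((-2 + 49 + 42)*121 - 53) = -67102/(89*121 - 53) = -67102/(10769 - 53) = -67102/10716 = -67102*1/10716 = -33551/5358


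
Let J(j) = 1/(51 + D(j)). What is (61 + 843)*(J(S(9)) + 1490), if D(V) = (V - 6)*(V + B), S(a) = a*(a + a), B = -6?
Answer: 32848314424/24387 ≈ 1.3470e+6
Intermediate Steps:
S(a) = 2*a² (S(a) = a*(2*a) = 2*a²)
D(V) = (-6 + V)² (D(V) = (V - 6)*(V - 6) = (-6 + V)*(-6 + V) = (-6 + V)²)
J(j) = 1/(87 + j² - 12*j) (J(j) = 1/(51 + (36 + j² - 12*j)) = 1/(87 + j² - 12*j))
(61 + 843)*(J(S(9)) + 1490) = (61 + 843)*(1/(87 + (2*9²)² - 24*9²) + 1490) = 904*(1/(87 + (2*81)² - 24*81) + 1490) = 904*(1/(87 + 162² - 12*162) + 1490) = 904*(1/(87 + 26244 - 1944) + 1490) = 904*(1/24387 + 1490) = 904*(36336631/24387) = 32848314424/24387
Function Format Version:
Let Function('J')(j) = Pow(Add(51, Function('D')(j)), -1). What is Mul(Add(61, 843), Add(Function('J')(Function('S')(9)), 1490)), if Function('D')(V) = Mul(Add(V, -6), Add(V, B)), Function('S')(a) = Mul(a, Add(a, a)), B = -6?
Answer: Rational(32848314424, 24387) ≈ 1.3470e+6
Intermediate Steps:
Function('S')(a) = Mul(2, Pow(a, 2)) (Function('S')(a) = Mul(a, Mul(2, a)) = Mul(2, Pow(a, 2)))
Function('D')(V) = Pow(Add(-6, V), 2) (Function('D')(V) = Mul(Add(V, -6), Add(V, -6)) = Mul(Add(-6, V), Add(-6, V)) = Pow(Add(-6, V), 2))
Function('J')(j) = Pow(Add(87, Pow(j, 2), Mul(-12, j)), -1) (Function('J')(j) = Pow(Add(51, Add(36, Pow(j, 2), Mul(-12, j))), -1) = Pow(Add(87, Pow(j, 2), Mul(-12, j)), -1))
Mul(Add(61, 843), Add(Function('J')(Function('S')(9)), 1490)) = Mul(Add(61, 843), Add(Pow(Add(87, Pow(Mul(2, Pow(9, 2)), 2), Mul(-12, Mul(2, Pow(9, 2)))), -1), 1490)) = Mul(904, Add(Pow(Add(87, Pow(Mul(2, 81), 2), Mul(-12, Mul(2, 81))), -1), 1490)) = Mul(904, Add(Pow(Add(87, Pow(162, 2), Mul(-12, 162)), -1), 1490)) = Mul(904, Add(Pow(Add(87, 26244, -1944), -1), 1490)) = Mul(904, Add(Pow(24387, -1), 1490)) = Mul(904, Add(Rational(1, 24387), 1490)) = Mul(904, Rational(36336631, 24387)) = Rational(32848314424, 24387)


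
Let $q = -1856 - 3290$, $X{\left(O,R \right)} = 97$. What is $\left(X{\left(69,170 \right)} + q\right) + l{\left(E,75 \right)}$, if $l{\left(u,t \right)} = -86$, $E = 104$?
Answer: $-5135$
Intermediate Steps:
$q = -5146$
$\left(X{\left(69,170 \right)} + q\right) + l{\left(E,75 \right)} = \left(97 - 5146\right) - 86 = -5049 - 86 = -5135$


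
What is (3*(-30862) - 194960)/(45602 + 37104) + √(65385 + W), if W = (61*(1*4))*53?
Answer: -143773/41353 + √78317 ≈ 276.38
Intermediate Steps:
W = 12932 (W = (61*4)*53 = 244*53 = 12932)
(3*(-30862) - 194960)/(45602 + 37104) + √(65385 + W) = (3*(-30862) - 194960)/(45602 + 37104) + √(65385 + 12932) = (-92586 - 194960)/82706 + √78317 = -287546*1/82706 + √78317 = -143773/41353 + √78317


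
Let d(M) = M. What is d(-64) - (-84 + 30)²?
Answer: -2980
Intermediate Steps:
d(-64) - (-84 + 30)² = -64 - (-84 + 30)² = -64 - 1*(-54)² = -64 - 1*2916 = -64 - 2916 = -2980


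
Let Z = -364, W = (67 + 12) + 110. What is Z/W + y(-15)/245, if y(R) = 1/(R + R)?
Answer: -127409/66150 ≈ -1.9261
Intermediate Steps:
W = 189 (W = 79 + 110 = 189)
y(R) = 1/(2*R)
Z/W + y(-15)/245 = -364/189 + ((½)/(-15))/245 = -364*1/189 + ((½)*(-1/15))*(1/245) = -52/27 - 1/30*1/245 = -52/27 - 1/7350 = -127409/66150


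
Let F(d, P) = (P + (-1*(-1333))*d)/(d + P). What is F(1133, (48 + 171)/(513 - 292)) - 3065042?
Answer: -191950632904/62653 ≈ -3.0637e+6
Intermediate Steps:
F(d, P) = (P + 1333*d)/(P + d)
F(1133, (48 + 171)/(513 - 292)) - 3065042 = ((48 + 171)/(513 - 292) + 1333*1133)/((48 + 171)/(513 - 292) + 1133) - 3065042 = (219/221 + 1510289)/(219/221 + 1133) - 3065042 = (333774088/221)/(250612/221) - 3065042 = (221/250612)*(333774088/221) - 3065042 = 83443522/62653 - 3065042 = -191950632904/62653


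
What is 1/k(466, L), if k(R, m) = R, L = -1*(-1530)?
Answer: 1/466 ≈ 0.0021459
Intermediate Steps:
L = 1530
1/k(466, L) = 1/466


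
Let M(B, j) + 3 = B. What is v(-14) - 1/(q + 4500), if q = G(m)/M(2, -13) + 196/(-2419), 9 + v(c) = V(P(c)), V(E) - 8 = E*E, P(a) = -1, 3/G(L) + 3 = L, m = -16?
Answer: -45961/206828033 ≈ -0.00022222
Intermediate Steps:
G(L) = 3/(-3 + L)
V(E) = 8 + E² (V(E) = 8 + E*E = 8 + E²)
v(c) = 0 (v(c) = -9 + (8 + (-1)²) = -9 + (8 + 1) = -9 + 9 = 0)
M(B, j) = -3 + B
q = 3533/45961 (q = (3/(-3 - 16))/(-3 + 2) + 196/(-2419) = (3/(-19))/(-1) + 196*(-1/2419) = (3*(-1/19))*(-1) - 196/2419 = -3/19*(-1) - 196/2419 = 3/19 - 196/2419 = 3533/45961 ≈ 0.076869)
v(-14) - 1/(q + 4500) = 0 - 1/(3533/45961 + 4500) = 0 - 1/206828033/45961 = 0 - 1*45961/206828033 = 0 - 45961/206828033 = -45961/206828033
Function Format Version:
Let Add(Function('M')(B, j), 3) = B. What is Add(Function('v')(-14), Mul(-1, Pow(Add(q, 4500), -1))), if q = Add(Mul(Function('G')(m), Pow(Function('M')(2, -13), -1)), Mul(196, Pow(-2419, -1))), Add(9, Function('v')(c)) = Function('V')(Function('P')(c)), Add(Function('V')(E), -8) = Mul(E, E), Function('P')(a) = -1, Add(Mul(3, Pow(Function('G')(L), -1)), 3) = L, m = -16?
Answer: Rational(-45961, 206828033) ≈ -0.00022222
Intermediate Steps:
Function('G')(L) = Mul(3, Pow(Add(-3, L), -1))
Function('V')(E) = Add(8, Pow(E, 2)) (Function('V')(E) = Add(8, Mul(E, E)) = Add(8, Pow(E, 2)))
Function('v')(c) = 0 (Function('v')(c) = Add(-9, Add(8, Pow(-1, 2))) = Add(-9, Add(8, 1)) = Add(-9, 9) = 0)
Function('M')(B, j) = Add(-3, B)
q = Rational(3533, 45961) (q = Add(Mul(Mul(3, Pow(Add(-3, -16), -1)), Pow(Add(-3, 2), -1)), Mul(196, Pow(-2419, -1))) = Add(Mul(Mul(3, Pow(-19, -1)), Pow(-1, -1)), Mul(196, Rational(-1, 2419))) = Add(Mul(Mul(3, Rational(-1, 19)), -1), Rational(-196, 2419)) = Add(Mul(Rational(-3, 19), -1), Rational(-196, 2419)) = Add(Rational(3, 19), Rational(-196, 2419)) = Rational(3533, 45961) ≈ 0.076869)
Add(Function('v')(-14), Mul(-1, Pow(Add(q, 4500), -1))) = Add(0, Mul(-1, Pow(Add(Rational(3533, 45961), 4500), -1))) = Add(0, Mul(-1, Pow(Rational(206828033, 45961), -1))) = Add(0, Mul(-1, Rational(45961, 206828033))) = Add(0, Rational(-45961, 206828033)) = Rational(-45961, 206828033)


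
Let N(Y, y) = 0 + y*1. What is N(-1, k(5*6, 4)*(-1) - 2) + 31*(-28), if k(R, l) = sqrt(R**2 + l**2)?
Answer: -870 - 2*sqrt(229) ≈ -900.27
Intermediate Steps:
N(Y, y) = y (N(Y, y) = 0 + y = y)
N(-1, k(5*6, 4)*(-1) - 2) + 31*(-28) = (sqrt((5*6)**2 + 4**2)*(-1) - 2) + 31*(-28) = (sqrt(30**2 + 16)*(-1) - 2) - 868 = (sqrt(900 + 16)*(-1) - 2) - 868 = (sqrt(916)*(-1) - 2) - 868 = ((2*sqrt(229))*(-1) - 2) - 868 = (-2*sqrt(229) - 2) - 868 = (-2 - 2*sqrt(229)) - 868 = -870 - 2*sqrt(229)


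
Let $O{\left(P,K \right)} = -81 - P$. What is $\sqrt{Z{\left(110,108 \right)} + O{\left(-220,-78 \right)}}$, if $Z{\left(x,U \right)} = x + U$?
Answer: $\sqrt{357} \approx 18.894$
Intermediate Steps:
$Z{\left(x,U \right)} = U + x$
$\sqrt{Z{\left(110,108 \right)} + O{\left(-220,-78 \right)}} = \sqrt{\left(108 + 110\right) - -139} = \sqrt{218 + \left(-81 + 220\right)} = \sqrt{218 + 139} = \sqrt{357}$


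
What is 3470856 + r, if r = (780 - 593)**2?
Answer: 3505825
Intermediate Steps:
r = 34969 (r = 187**2 = 34969)
3470856 + r = 3470856 + 34969 = 3505825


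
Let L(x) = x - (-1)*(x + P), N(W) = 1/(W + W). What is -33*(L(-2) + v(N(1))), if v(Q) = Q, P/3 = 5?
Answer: -759/2 ≈ -379.50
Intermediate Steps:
P = 15 (P = 3*5 = 15)
N(W) = 1/(2*W)
L(x) = 15 + 2*x (L(x) = x - (-1)*(x + 15) = x - (-1)*(15 + x) = x - (-15 - x) = x + (15 + x) = 15 + 2*x)
-33*(L(-2) + v(N(1))) = -33*((15 + 2*(-2)) + (½)/1) = -33*((15 - 4) + (½)*1) = -33*(11 + ½) = -33*23/2 = -759/2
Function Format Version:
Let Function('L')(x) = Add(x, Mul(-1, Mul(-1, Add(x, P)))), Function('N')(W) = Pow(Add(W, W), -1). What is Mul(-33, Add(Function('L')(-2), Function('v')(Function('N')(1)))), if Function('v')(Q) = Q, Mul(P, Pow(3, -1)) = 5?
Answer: Rational(-759, 2) ≈ -379.50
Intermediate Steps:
P = 15 (P = Mul(3, 5) = 15)
Function('N')(W) = Mul(Rational(1, 2), Pow(W, -1)) (Function('N')(W) = Pow(Mul(2, W), -1) = Mul(Rational(1, 2), Pow(W, -1)))
Function('L')(x) = Add(15, Mul(2, x)) (Function('L')(x) = Add(x, Mul(-1, Mul(-1, Add(x, 15)))) = Add(x, Mul(-1, Mul(-1, Add(15, x)))) = Add(x, Mul(-1, Add(-15, Mul(-1, x)))) = Add(x, Add(15, x)) = Add(15, Mul(2, x)))
Mul(-33, Add(Function('L')(-2), Function('v')(Function('N')(1)))) = Mul(-33, Add(Add(15, Mul(2, -2)), Mul(Rational(1, 2), Pow(1, -1)))) = Mul(-33, Add(Add(15, -4), Mul(Rational(1, 2), 1))) = Mul(-33, Add(11, Rational(1, 2))) = Mul(-33, Rational(23, 2)) = Rational(-759, 2)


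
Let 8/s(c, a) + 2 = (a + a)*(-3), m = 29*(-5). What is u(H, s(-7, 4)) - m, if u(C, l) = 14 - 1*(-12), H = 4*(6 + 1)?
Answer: 171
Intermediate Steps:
m = -145
s(c, a) = 8/(-2 - 6*a) (s(c, a) = 8/(-2 + (a + a)*(-3)) = 8/(-2 + (2*a)*(-3)) = 8/(-2 - 6*a))
H = 28 (H = 4*7 = 28)
u(C, l) = 26 (u(C, l) = 14 + 12 = 26)
u(H, s(-7, 4)) - m = 26 - 1*(-145) = 26 + 145 = 171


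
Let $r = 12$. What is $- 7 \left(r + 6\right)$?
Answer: $-126$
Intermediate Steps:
$- 7 \left(r + 6\right) = - 7 \left(12 + 6\right) = \left(-7\right) 18 = -126$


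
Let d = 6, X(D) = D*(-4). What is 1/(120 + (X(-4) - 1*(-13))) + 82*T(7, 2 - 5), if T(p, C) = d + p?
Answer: 158835/149 ≈ 1066.0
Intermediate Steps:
X(D) = -4*D
T(p, C) = 6 + p
1/(120 + (X(-4) - 1*(-13))) + 82*T(7, 2 - 5) = 1/(120 + (-4*(-4) - 1*(-13))) + 82*(6 + 7) = 1/(120 + (16 + 13)) + 82*13 = 1/(120 + 29) + 1066 = 1/149 + 1066 = 158835/149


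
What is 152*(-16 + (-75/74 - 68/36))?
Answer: -956764/333 ≈ -2873.2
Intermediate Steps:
152*(-16 + (-75/74 - 68/36)) = 152*(-16 + (-75*1/74 - 68*1/36)) = 152*(-16 + (-75/74 - 17/9)) = 152*(-16 - 1933/666) = 152*(-12589/666) = -956764/333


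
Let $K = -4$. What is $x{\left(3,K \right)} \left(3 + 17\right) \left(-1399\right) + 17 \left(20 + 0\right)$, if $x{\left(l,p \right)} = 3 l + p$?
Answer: $-139560$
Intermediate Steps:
$x{\left(l,p \right)} = p + 3 l$
$x{\left(3,K \right)} \left(3 + 17\right) \left(-1399\right) + 17 \left(20 + 0\right) = \left(-4 + 3 \cdot 3\right) \left(3 + 17\right) \left(-1399\right) + 17 \left(20 + 0\right) = \left(-4 + 9\right) 20 \left(-1399\right) + 17 \cdot 20 = 5 \cdot 20 \left(-1399\right) + 340 = 100 \left(-1399\right) + 340 = -139900 + 340 = -139560$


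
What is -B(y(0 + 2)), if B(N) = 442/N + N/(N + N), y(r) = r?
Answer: -443/2 ≈ -221.50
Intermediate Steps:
B(N) = 1/2 + 442/N (B(N) = 442/N + N/((2*N)) = 442/N + N*(1/(2*N)) = 442/N + 1/2 = 1/2 + 442/N)
-B(y(0 + 2)) = -(884 + (0 + 2))/(2*(0 + 2)) = -(884 + 2)/(2*2) = -886/(2*2) = -1*443/2 = -443/2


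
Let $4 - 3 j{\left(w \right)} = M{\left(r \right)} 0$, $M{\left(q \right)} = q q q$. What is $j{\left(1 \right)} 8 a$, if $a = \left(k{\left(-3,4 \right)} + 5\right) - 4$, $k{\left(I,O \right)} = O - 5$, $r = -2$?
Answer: $0$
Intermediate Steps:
$k{\left(I,O \right)} = -5 + O$
$M{\left(q \right)} = q^{3}$ ($M{\left(q \right)} = q^{2} q = q^{3}$)
$a = 0$ ($a = \left(\left(-5 + 4\right) + 5\right) - 4 = \left(-1 + 5\right) - 4 = 4 - 4 = 0$)
$j{\left(w \right)} = \frac{4}{3}$ ($j{\left(w \right)} = \frac{4}{3} - \frac{\left(-2\right)^{3} \cdot 0}{3} = \frac{4}{3} - \frac{\left(-8\right) 0}{3} = \frac{4}{3} - 0 = \frac{4}{3} + 0 = \frac{4}{3}$)
$j{\left(1 \right)} 8 a = \frac{4}{3} \cdot 8 \cdot 0 = \frac{32}{3} \cdot 0 = 0$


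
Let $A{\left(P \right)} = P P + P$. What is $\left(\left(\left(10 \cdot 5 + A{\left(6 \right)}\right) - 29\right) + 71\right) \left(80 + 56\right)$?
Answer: $18224$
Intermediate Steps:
$A{\left(P \right)} = P + P^{2}$ ($A{\left(P \right)} = P^{2} + P = P + P^{2}$)
$\left(\left(\left(10 \cdot 5 + A{\left(6 \right)}\right) - 29\right) + 71\right) \left(80 + 56\right) = \left(\left(\left(10 \cdot 5 + 6 \left(1 + 6\right)\right) - 29\right) + 71\right) \left(80 + 56\right) = \left(\left(\left(50 + 6 \cdot 7\right) - 29\right) + 71\right) 136 = \left(\left(\left(50 + 42\right) - 29\right) + 71\right) 136 = \left(\left(92 - 29\right) + 71\right) 136 = \left(63 + 71\right) 136 = 134 \cdot 136 = 18224$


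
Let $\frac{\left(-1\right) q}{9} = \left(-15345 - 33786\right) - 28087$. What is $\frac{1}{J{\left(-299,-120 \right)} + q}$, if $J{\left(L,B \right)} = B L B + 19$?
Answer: $- \frac{1}{3610619} \approx -2.7696 \cdot 10^{-7}$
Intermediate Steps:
$J{\left(L,B \right)} = 19 + L B^{2}$ ($J{\left(L,B \right)} = L B^{2} + 19 = 19 + L B^{2}$)
$q = 694962$ ($q = - 9 \left(\left(-15345 - 33786\right) - 28087\right) = - 9 \left(-49131 - 28087\right) = \left(-9\right) \left(-77218\right) = 694962$)
$\frac{1}{J{\left(-299,-120 \right)} + q} = \frac{1}{\left(19 - 299 \left(-120\right)^{2}\right) + 694962} = \frac{1}{\left(19 - 4305600\right) + 694962} = \frac{1}{-4305581 + 694962} = \frac{1}{-3610619} = - \frac{1}{3610619}$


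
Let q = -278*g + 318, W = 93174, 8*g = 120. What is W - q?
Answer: 97026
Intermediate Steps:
g = 15 (g = (⅛)*120 = 15)
q = -3852 (q = -278*15 + 318 = -4170 + 318 = -3852)
W - q = 93174 - 1*(-3852) = 93174 + 3852 = 97026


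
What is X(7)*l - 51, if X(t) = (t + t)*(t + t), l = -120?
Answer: -23571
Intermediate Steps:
X(t) = 4*t² (X(t) = (2*t)*(2*t) = 4*t²)
X(7)*l - 51 = (4*7²)*(-120) - 51 = (4*49)*(-120) - 51 = 196*(-120) - 51 = -23520 - 51 = -23571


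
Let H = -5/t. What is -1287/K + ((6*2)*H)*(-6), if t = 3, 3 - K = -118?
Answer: 1203/11 ≈ 109.36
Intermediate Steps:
K = 121 (K = 3 - 1*(-118) = 3 + 118 = 121)
H = -5/3 ≈ -1.6667
-1287/K + ((6*2)*H)*(-6) = -1287/121 + ((6*2)*(-5/3))*(-6) = -1287/121 + (12*(-5/3))*(-6) = -117*1/11 - 20*(-6) = -117/11 + 120 = 1203/11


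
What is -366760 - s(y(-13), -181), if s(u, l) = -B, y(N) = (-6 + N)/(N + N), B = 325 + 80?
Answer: -366355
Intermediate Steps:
B = 405
y(N) = (-6 + N)/(2*N) (y(N) = (-6 + N)/((2*N)) = (-6 + N)*(1/(2*N)) = (-6 + N)/(2*N))
s(u, l) = -405 (s(u, l) = -1*405 = -405)
-366760 - s(y(-13), -181) = -366760 - 1*(-405) = -366760 + 405 = -366355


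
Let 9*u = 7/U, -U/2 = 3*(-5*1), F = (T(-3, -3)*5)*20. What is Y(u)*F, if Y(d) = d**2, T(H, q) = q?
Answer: -49/243 ≈ -0.20165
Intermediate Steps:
F = -300 (F = -3*5*20 = -15*20 = -300)
U = 30 (U = -6*(-5*1) = -6*(-5) = -2*(-15) = 30)
u = 7/270 (u = (7/30)/9 = (7*(1/30))/9 = (1/9)*(7/30) = 7/270 ≈ 0.025926)
Y(u)*F = (7/270)**2*(-300) = (49/72900)*(-300) = -49/243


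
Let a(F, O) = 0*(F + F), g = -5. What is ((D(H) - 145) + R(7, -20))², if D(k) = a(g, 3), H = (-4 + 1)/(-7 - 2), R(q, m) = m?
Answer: 27225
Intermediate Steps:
H = ⅓ (H = -3/(-9) = -3*(-⅑) = ⅓ ≈ 0.33333)
a(F, O) = 0 (a(F, O) = 0*(2*F) = 0)
D(k) = 0
((D(H) - 145) + R(7, -20))² = ((0 - 145) - 20)² = (-145 - 20)² = (-165)² = 27225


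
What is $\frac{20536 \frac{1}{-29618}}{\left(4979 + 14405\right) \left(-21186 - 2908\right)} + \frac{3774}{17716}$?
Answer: $\frac{1631398116098489}{7658147541966964} \approx 0.21303$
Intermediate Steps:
$\frac{20536 \frac{1}{-29618}}{\left(4979 + 14405\right) \left(-21186 - 2908\right)} + \frac{3774}{17716} = \frac{20536 \left(- \frac{1}{29618}\right)}{19384 \left(-24094\right)} + 3774 \cdot \frac{1}{17716} = - \frac{10268}{14809 \left(-467038096\right)} + \frac{1887}{8858} = \left(- \frac{10268}{14809}\right) \left(- \frac{1}{467038096}\right) + \frac{1887}{8858} = \frac{2567}{1729091790916} + \frac{1887}{8858} = \frac{1631398116098489}{7658147541966964}$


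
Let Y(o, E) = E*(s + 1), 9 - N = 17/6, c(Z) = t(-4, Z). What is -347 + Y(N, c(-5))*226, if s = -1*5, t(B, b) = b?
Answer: 4173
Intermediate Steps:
c(Z) = Z
s = -5
N = 37/6 (N = 9 - 17/6 = 37/6 ≈ 6.1667)
Y(o, E) = -4*E (Y(o, E) = E*(-5 + 1) = E*(-4) = -4*E)
-347 + Y(N, c(-5))*226 = -347 - 4*(-5)*226 = -347 + 20*226 = -347 + 4520 = 4173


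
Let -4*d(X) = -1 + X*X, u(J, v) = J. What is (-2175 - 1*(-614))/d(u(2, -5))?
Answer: 6244/3 ≈ 2081.3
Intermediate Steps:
d(X) = 1/4 - X**2/4 (d(X) = -(-1 + X*X)/4 = -(-1 + X**2)/4 = 1/4 - X**2/4)
(-2175 - 1*(-614))/d(u(2, -5)) = (-2175 - 1*(-614))/(1/4 - 1/4*2**2) = (-2175 + 614)/(1/4 - 1/4*4) = -1561/(1/4 - 1) = -1561/(-3/4) = -1561*(-4/3) = 6244/3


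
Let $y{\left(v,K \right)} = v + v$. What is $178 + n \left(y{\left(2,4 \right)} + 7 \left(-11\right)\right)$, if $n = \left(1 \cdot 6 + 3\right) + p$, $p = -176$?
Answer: $12369$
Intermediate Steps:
$y{\left(v,K \right)} = 2 v$
$n = -167$ ($n = \left(1 \cdot 6 + 3\right) - 176 = \left(6 + 3\right) - 176 = 9 - 176 = -167$)
$178 + n \left(y{\left(2,4 \right)} + 7 \left(-11\right)\right) = 178 - 167 \left(2 \cdot 2 + 7 \left(-11\right)\right) = 178 - 167 \left(4 - 77\right) = 178 - -12191 = 178 + 12191 = 12369$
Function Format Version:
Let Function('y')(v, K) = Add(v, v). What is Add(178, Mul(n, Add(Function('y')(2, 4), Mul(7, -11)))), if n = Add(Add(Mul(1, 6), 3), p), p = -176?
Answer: 12369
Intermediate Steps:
Function('y')(v, K) = Mul(2, v)
n = -167 (n = Add(Add(Mul(1, 6), 3), -176) = Add(Add(6, 3), -176) = Add(9, -176) = -167)
Add(178, Mul(n, Add(Function('y')(2, 4), Mul(7, -11)))) = Add(178, Mul(-167, Add(Mul(2, 2), Mul(7, -11)))) = Add(178, Mul(-167, Add(4, -77))) = Add(178, Mul(-167, -73)) = Add(178, 12191) = 12369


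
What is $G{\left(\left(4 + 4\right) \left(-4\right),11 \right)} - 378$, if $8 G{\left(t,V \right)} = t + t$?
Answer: $-386$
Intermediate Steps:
$G{\left(t,V \right)} = \frac{t}{4}$ ($G{\left(t,V \right)} = \frac{t + t}{8} = \frac{2 t}{8} = \frac{t}{4}$)
$G{\left(\left(4 + 4\right) \left(-4\right),11 \right)} - 378 = \frac{\left(4 + 4\right) \left(-4\right)}{4} - 378 = \frac{8 \left(-4\right)}{4} - 378 = \frac{1}{4} \left(-32\right) - 378 = -8 - 378 = -386$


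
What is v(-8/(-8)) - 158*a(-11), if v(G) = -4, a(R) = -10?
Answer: 1576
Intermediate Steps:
v(-8/(-8)) - 158*a(-11) = -4 - 158*(-10) = -4 + 1580 = 1576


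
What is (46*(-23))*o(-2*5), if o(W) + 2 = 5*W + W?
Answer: 65596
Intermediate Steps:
o(W) = -2 + 6*W (o(W) = -2 + (5*W + W) = -2 + 6*W)
(46*(-23))*o(-2*5) = (46*(-23))*(-2 + 6*(-2*5)) = -1058*(-2 + 6*(-10)) = -1058*(-2 - 60) = -1058*(-62) = 65596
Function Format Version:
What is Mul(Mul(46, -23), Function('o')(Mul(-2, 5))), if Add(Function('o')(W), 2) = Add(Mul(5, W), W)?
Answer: 65596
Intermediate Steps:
Function('o')(W) = Add(-2, Mul(6, W)) (Function('o')(W) = Add(-2, Add(Mul(5, W), W)) = Add(-2, Mul(6, W)))
Mul(Mul(46, -23), Function('o')(Mul(-2, 5))) = Mul(Mul(46, -23), Add(-2, Mul(6, Mul(-2, 5)))) = Mul(-1058, Add(-2, Mul(6, -10))) = Mul(-1058, Add(-2, -60)) = Mul(-1058, -62) = 65596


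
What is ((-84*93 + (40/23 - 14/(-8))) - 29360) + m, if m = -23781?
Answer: -5607355/92 ≈ -60950.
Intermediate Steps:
((-84*93 + (40/23 - 14/(-8))) - 29360) + m = ((-84*93 + (40/23 - 14/(-8))) - 29360) - 23781 = ((-7812 + (40*(1/23) - 14*(-⅛))) - 29360) - 23781 = ((-7812 + (40/23 + 7/4)) - 29360) - 23781 = ((-7812 + 321/92) - 29360) - 23781 = (-718383/92 - 29360) - 23781 = -3419503/92 - 23781 = -5607355/92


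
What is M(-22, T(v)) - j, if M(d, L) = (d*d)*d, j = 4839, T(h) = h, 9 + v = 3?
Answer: -15487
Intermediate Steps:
v = -6 (v = -9 + 3 = -6)
M(d, L) = d**3 (M(d, L) = d**2*d = d**3)
M(-22, T(v)) - j = (-22)**3 - 1*4839 = -10648 - 4839 = -15487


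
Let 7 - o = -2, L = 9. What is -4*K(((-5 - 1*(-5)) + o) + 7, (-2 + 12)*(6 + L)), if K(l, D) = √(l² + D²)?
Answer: -8*√5689 ≈ -603.40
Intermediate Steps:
o = 9 (o = 7 - 1*(-2) = 7 + 2 = 9)
K(l, D) = √(D² + l²)
-4*K(((-5 - 1*(-5)) + o) + 7, (-2 + 12)*(6 + L)) = -4*√(((-2 + 12)*(6 + 9))² + (((-5 - 1*(-5)) + 9) + 7)²) = -4*√((10*15)² + (((-5 + 5) + 9) + 7)²) = -4*√(150² + ((0 + 9) + 7)²) = -4*√(22500 + (9 + 7)²) = -4*√(22500 + 16²) = -4*√(22500 + 256) = -8*√5689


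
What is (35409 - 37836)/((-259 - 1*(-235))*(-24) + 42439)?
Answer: -2427/43015 ≈ -0.056422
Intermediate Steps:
(35409 - 37836)/((-259 - 1*(-235))*(-24) + 42439) = -2427/((-259 + 235)*(-24) + 42439) = -2427/(-24*(-24) + 42439) = -2427/(576 + 42439) = -2427/43015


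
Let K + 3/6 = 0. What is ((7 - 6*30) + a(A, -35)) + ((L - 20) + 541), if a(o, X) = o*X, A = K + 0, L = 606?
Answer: 1943/2 ≈ 971.50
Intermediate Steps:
K = -1/2 (K = -1/2 + 0 = -1/2 ≈ -0.50000)
A = -1/2 (A = -1/2 + 0 = -1/2 ≈ -0.50000)
a(o, X) = X*o
((7 - 6*30) + a(A, -35)) + ((L - 20) + 541) = ((7 - 6*30) - 35*(-1/2)) + ((606 - 20) + 541) = ((7 - 180) + 35/2) + (586 + 541) = (-173 + 35/2) + 1127 = -311/2 + 1127 = 1943/2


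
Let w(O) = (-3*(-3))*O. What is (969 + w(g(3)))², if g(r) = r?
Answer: 992016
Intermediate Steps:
w(O) = 9*O
(969 + w(g(3)))² = (969 + 9*3)² = (969 + 27)² = 996² = 992016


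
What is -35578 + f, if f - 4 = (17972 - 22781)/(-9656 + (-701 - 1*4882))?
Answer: -77443911/2177 ≈ -35574.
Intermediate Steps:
f = 9395/2177 (f = 4 + (17972 - 22781)/(-9656 + (-701 - 1*4882)) = 4 - 4809/(-9656 + (-701 - 4882)) = 4 - 4809/(-9656 - 5583) = 4 - 4809/(-15239) = 4 - 4809*(-1/15239) = 4 + 687/2177 = 9395/2177 ≈ 4.3156)
-35578 + f = -35578 + 9395/2177 = -77443911/2177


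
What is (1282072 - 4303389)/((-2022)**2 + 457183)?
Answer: -3021317/4545667 ≈ -0.66466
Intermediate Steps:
(1282072 - 4303389)/((-2022)**2 + 457183) = -3021317/(4088484 + 457183) = -3021317/4545667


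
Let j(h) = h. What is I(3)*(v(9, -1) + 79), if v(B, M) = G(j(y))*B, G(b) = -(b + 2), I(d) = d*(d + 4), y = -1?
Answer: 1470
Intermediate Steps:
I(d) = d*(4 + d)
G(b) = -2 - b (G(b) = -(2 + b) = -2 - b)
v(B, M) = -B (v(B, M) = (-2 - 1*(-1))*B = (-2 + 1)*B = -B)
I(3)*(v(9, -1) + 79) = (3*(4 + 3))*(-1*9 + 79) = (3*7)*(-9 + 79) = 21*70 = 1470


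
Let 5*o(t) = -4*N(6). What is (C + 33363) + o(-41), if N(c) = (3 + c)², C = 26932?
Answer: 301151/5 ≈ 60230.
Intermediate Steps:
o(t) = -324/5 (o(t) = (-4*(3 + 6)²)/5 = (-4*9²)/5 = (-4*81)/5 = (⅕)*(-324) = -324/5)
(C + 33363) + o(-41) = (26932 + 33363) - 324/5 = 60295 - 324/5 = 301151/5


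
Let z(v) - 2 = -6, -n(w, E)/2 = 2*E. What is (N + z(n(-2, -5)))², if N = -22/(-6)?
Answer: ⅑ ≈ 0.11111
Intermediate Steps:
n(w, E) = -4*E
z(v) = -4 (z(v) = 2 - 6 = -4)
N = 11/3 (N = -22*(-⅙) = 11/3 ≈ 3.6667)
(N + z(n(-2, -5)))² = (11/3 - 4)² = (-⅓)² = ⅑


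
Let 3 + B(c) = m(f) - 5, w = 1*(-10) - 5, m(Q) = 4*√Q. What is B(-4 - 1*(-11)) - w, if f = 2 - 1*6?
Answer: 7 + 8*I ≈ 7.0 + 8.0*I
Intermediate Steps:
f = -4 (f = 2 - 6 = -4)
w = -15 (w = -10 - 5 = -15)
B(c) = -8 + 8*I (B(c) = -3 + (4*√(-4) - 5) = -3 + (4*(2*I) - 5) = -3 + (8*I - 5) = -3 + (-5 + 8*I) = -8 + 8*I)
B(-4 - 1*(-11)) - w = (-8 + 8*I) - 1*(-15) = (-8 + 8*I) + 15 = 7 + 8*I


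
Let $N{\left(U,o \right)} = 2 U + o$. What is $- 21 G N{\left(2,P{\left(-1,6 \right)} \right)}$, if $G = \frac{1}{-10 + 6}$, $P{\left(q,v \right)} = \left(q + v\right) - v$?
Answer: $\frac{63}{4} \approx 15.75$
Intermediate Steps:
$P{\left(q,v \right)} = q$
$G = - \frac{1}{4}$ ($G = \frac{1}{-4} = - \frac{1}{4} \approx -0.25$)
$N{\left(U,o \right)} = o + 2 U$
$- 21 G N{\left(2,P{\left(-1,6 \right)} \right)} = \left(-21\right) \left(- \frac{1}{4}\right) \left(-1 + 2 \cdot 2\right) = \frac{21 \left(-1 + 4\right)}{4} = \frac{21}{4} \cdot 3 = \frac{63}{4}$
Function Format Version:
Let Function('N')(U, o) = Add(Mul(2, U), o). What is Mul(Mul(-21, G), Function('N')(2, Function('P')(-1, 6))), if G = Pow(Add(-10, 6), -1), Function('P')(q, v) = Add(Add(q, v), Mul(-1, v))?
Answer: Rational(63, 4) ≈ 15.750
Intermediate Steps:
Function('P')(q, v) = q
G = Rational(-1, 4) (G = Pow(-4, -1) = Rational(-1, 4) ≈ -0.25000)
Function('N')(U, o) = Add(o, Mul(2, U))
Mul(Mul(-21, G), Function('N')(2, Function('P')(-1, 6))) = Mul(Mul(-21, Rational(-1, 4)), Add(-1, Mul(2, 2))) = Mul(Rational(21, 4), Add(-1, 4)) = Mul(Rational(21, 4), 3) = Rational(63, 4)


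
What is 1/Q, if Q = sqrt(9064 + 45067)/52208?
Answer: 52208*sqrt(54131)/54131 ≈ 224.40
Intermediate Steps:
Q = sqrt(54131)/52208 (Q = sqrt(54131)*(1/52208) = sqrt(54131)/52208 ≈ 0.0044564)
1/Q = 1/(sqrt(54131)/52208) = 52208*sqrt(54131)/54131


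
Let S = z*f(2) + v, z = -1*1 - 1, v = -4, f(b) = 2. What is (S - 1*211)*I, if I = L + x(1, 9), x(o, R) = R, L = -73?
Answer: 14016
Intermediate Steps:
z = -2 (z = -1 - 1 = -2)
S = -8 (S = -2*2 - 4 = -4 - 4 = -8)
I = -64 (I = -73 + 9 = -64)
(S - 1*211)*I = (-8 - 1*211)*(-64) = (-8 - 211)*(-64) = -219*(-64) = 14016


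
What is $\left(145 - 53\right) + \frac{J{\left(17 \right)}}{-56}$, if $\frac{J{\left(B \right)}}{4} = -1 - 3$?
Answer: $\frac{646}{7} \approx 92.286$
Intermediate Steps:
$J{\left(B \right)} = -16$ ($J{\left(B \right)} = 4 \left(-1 - 3\right) = 4 \left(-4\right) = -16$)
$\left(145 - 53\right) + \frac{J{\left(17 \right)}}{-56} = \left(145 - 53\right) - \frac{16}{-56} = 92 - - \frac{2}{7} = 92 + \frac{2}{7} = \frac{646}{7}$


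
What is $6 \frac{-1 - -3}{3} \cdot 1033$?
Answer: $4132$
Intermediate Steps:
$6 \frac{-1 - -3}{3} \cdot 1033 = 6 \left(-1 + 3\right) \frac{1}{3} \cdot 1033 = 6 \cdot 2 \cdot \frac{1}{3} \cdot 1033 = 6 \cdot \frac{2}{3} \cdot 1033 = 4 \cdot 1033 = 4132$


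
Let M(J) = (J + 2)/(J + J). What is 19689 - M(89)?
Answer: 3504551/178 ≈ 19689.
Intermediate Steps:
M(J) = (2 + J)/(2*J) (M(J) = (2 + J)/((2*J)) = (2 + J)*(1/(2*J)) = (2 + J)/(2*J))
19689 - M(89) = 19689 - (2 + 89)/(2*89) = 19689 - 91/(2*89) = 19689 - 1*91/178 = 19689 - 91/178 = 3504551/178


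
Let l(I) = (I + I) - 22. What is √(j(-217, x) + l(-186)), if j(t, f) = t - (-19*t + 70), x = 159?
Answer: 2*I*√1201 ≈ 69.311*I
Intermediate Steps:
l(I) = -22 + 2*I (l(I) = 2*I - 22 = -22 + 2*I)
j(t, f) = -70 + 20*t (j(t, f) = t - (70 - 19*t) = t + (-70 + 19*t) = -70 + 20*t)
√(j(-217, x) + l(-186)) = √((-70 + 20*(-217)) + (-22 + 2*(-186))) = √((-70 - 4340) + (-22 - 372)) = √(-4410 - 394) = √(-4804) = 2*I*√1201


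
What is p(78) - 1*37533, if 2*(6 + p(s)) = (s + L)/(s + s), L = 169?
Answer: -900917/24 ≈ -37538.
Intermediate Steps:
p(s) = -6 + (169 + s)/(4*s) (p(s) = -6 + ((s + 169)/(s + s))/2 = -6 + ((169 + s)/((2*s)))/2 = -6 + ((169 + s)*(1/(2*s)))/2 = -6 + ((169 + s)/(2*s))/2 = -6 + (169 + s)/(4*s))
p(78) - 1*37533 = (¼)*(169 - 23*78)/78 - 1*37533 = (¼)*(1/78)*(169 - 1794) - 37533 = (¼)*(1/78)*(-1625) - 37533 = -125/24 - 37533 = -900917/24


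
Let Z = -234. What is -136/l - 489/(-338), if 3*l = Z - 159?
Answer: 110027/44278 ≈ 2.4849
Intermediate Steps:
l = -131 (l = (-234 - 159)/3 = (⅓)*(-393) = -131)
-136/l - 489/(-338) = -136/(-131) - 489/(-338) = -136*(-1/131) - 489*(-1/338) = 136/131 + 489/338 = 110027/44278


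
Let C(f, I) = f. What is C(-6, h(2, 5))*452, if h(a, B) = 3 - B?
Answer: -2712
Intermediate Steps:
C(-6, h(2, 5))*452 = -6*452 = -2712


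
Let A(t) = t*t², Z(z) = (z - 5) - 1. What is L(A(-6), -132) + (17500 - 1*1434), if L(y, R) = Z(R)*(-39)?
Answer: 21448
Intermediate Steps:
Z(z) = -6 + z (Z(z) = (-5 + z) - 1 = -6 + z)
A(t) = t³
L(y, R) = 234 - 39*R (L(y, R) = (-6 + R)*(-39) = 234 - 39*R)
L(A(-6), -132) + (17500 - 1*1434) = (234 - 39*(-132)) + (17500 - 1*1434) = (234 + 5148) + (17500 - 1434) = 5382 + 16066 = 21448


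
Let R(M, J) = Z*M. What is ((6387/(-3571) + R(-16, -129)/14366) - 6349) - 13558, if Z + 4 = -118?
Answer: -510666756676/25650493 ≈ -19909.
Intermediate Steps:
Z = -122 (Z = -4 - 118 = -122)
R(M, J) = -122*M
((6387/(-3571) + R(-16, -129)/14366) - 6349) - 13558 = ((6387/(-3571) - 122*(-16)/14366) - 6349) - 13558 = ((6387*(-1/3571) + 1952*(1/14366)) - 6349) - 13558 = ((-6387/3571 + 976/7183) - 6349) - 13558 = (-42392525/25650493 - 6349) - 13558 = -162897372582/25650493 - 13558 = -510666756676/25650493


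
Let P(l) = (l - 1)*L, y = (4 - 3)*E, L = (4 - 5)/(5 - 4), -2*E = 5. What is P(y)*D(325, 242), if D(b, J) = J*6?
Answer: 5082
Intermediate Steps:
E = -5/2 (E = -½*5 = -5/2 ≈ -2.5000)
D(b, J) = 6*J
L = -1 (L = -1/1 = -1*1 = -1)
y = -5/2 (y = (4 - 3)*(-5/2) = 1*(-5/2) = -5/2 ≈ -2.5000)
P(l) = 1 - l (P(l) = (l - 1)*(-1) = (-1 + l)*(-1) = 1 - l)
P(y)*D(325, 242) = (1 - 1*(-5/2))*(6*242) = (1 + 5/2)*1452 = (7/2)*1452 = 5082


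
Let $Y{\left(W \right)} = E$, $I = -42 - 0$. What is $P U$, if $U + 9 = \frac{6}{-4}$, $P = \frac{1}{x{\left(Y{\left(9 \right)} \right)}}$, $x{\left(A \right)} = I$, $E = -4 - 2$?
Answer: $\frac{1}{4} \approx 0.25$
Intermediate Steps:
$E = -6$ ($E = -4 - 2 = -6$)
$I = -42$ ($I = -42 + 0 = -42$)
$Y{\left(W \right)} = -6$
$x{\left(A \right)} = -42$
$P = - \frac{1}{42}$ ($P = \frac{1}{-42} = - \frac{1}{42} \approx -0.02381$)
$U = - \frac{21}{2}$ ($U = -9 + \frac{6}{-4} = -9 + 6 \left(- \frac{1}{4}\right) = -9 - \frac{3}{2} = - \frac{21}{2} \approx -10.5$)
$P U = \left(- \frac{1}{42}\right) \left(- \frac{21}{2}\right) = \frac{1}{4}$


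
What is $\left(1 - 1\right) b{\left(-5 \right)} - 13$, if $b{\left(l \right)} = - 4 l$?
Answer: $-13$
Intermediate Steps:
$\left(1 - 1\right) b{\left(-5 \right)} - 13 = \left(1 - 1\right) \left(\left(-4\right) \left(-5\right)\right) - 13 = \left(1 - 1\right) 20 - 13 = 0 \cdot 20 - 13 = 0 - 13 = -13$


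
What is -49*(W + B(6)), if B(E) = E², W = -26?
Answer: -490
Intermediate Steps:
-49*(W + B(6)) = -49*(-26 + 6²) = -49*(-26 + 36) = -49*10 = -490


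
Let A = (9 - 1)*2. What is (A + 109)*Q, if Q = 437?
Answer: 54625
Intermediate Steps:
A = 16 (A = 8*2 = 16)
(A + 109)*Q = (16 + 109)*437 = 125*437 = 54625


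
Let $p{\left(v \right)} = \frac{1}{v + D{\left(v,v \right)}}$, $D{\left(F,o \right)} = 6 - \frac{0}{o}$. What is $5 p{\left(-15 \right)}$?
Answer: $- \frac{5}{9} \approx -0.55556$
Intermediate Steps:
$D{\left(F,o \right)} = 6$ ($D{\left(F,o \right)} = 6 - 0 = 6 + 0 = 6$)
$p{\left(v \right)} = \frac{1}{6 + v}$ ($p{\left(v \right)} = \frac{1}{v + 6} = \frac{1}{6 + v}$)
$5 p{\left(-15 \right)} = \frac{5}{6 - 15} = \frac{5}{-9} = 5 \left(- \frac{1}{9}\right) = - \frac{5}{9}$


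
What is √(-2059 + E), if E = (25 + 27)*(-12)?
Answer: I*√2683 ≈ 51.798*I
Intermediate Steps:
E = -624 (E = 52*(-12) = -624)
√(-2059 + E) = √(-2059 - 624) = √(-2683) = I*√2683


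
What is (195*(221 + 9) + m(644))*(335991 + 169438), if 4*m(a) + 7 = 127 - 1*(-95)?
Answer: 90782629835/4 ≈ 2.2696e+10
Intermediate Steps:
m(a) = 215/4 (m(a) = -7/4 + (127 - 1*(-95))/4 = -7/4 + (127 + 95)/4 = -7/4 + (1/4)*222 = -7/4 + 111/2 = 215/4)
(195*(221 + 9) + m(644))*(335991 + 169438) = (195*(221 + 9) + 215/4)*(335991 + 169438) = (195*230 + 215/4)*505429 = (44850 + 215/4)*505429 = (179615/4)*505429 = 90782629835/4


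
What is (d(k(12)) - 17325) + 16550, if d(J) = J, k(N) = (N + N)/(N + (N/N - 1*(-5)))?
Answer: -2321/3 ≈ -773.67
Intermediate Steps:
k(N) = 2*N/(6 + N) (k(N) = (2*N)/(N + (1 + 5)) = (2*N)/(N + 6) = (2*N)/(6 + N) = 2*N/(6 + N))
(d(k(12)) - 17325) + 16550 = (2*12/(6 + 12) - 17325) + 16550 = (2*12/18 - 17325) + 16550 = (2*12*(1/18) - 17325) + 16550 = (4/3 - 17325) + 16550 = -51971/3 + 16550 = -2321/3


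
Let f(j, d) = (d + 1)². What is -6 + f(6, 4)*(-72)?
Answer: -1806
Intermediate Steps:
f(j, d) = (1 + d)²
-6 + f(6, 4)*(-72) = -6 + (1 + 4)²*(-72) = -6 + 5²*(-72) = -6 + 25*(-72) = -6 - 1800 = -1806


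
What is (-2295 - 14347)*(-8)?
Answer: 133136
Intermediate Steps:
(-2295 - 14347)*(-8) = -16642*(-8) = 133136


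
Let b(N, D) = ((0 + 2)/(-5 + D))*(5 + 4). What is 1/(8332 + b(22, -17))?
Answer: 11/91643 ≈ 0.00012003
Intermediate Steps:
b(N, D) = 18/(-5 + D) (b(N, D) = (2/(-5 + D))*9 = 18/(-5 + D))
1/(8332 + b(22, -17)) = 1/(8332 + 18/(-5 - 17)) = 1/(8332 + 18/(-22)) = 1/(8332 + 18*(-1/22)) = 1/(8332 - 9/11) = 1/(91643/11) = 11/91643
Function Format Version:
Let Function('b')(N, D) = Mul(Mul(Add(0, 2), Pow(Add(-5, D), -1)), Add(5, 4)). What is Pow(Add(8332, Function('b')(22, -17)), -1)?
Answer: Rational(11, 91643) ≈ 0.00012003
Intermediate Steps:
Function('b')(N, D) = Mul(18, Pow(Add(-5, D), -1)) (Function('b')(N, D) = Mul(Mul(2, Pow(Add(-5, D), -1)), 9) = Mul(18, Pow(Add(-5, D), -1)))
Pow(Add(8332, Function('b')(22, -17)), -1) = Pow(Add(8332, Mul(18, Pow(Add(-5, -17), -1))), -1) = Pow(Add(8332, Mul(18, Pow(-22, -1))), -1) = Pow(Add(8332, Mul(18, Rational(-1, 22))), -1) = Pow(Add(8332, Rational(-9, 11)), -1) = Pow(Rational(91643, 11), -1) = Rational(11, 91643)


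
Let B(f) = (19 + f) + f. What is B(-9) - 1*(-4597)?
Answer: 4598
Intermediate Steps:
B(f) = 19 + 2*f
B(-9) - 1*(-4597) = (19 + 2*(-9)) - 1*(-4597) = (19 - 18) + 4597 = 1 + 4597 = 4598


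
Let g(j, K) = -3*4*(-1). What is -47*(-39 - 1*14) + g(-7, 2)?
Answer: 2503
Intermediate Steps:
g(j, K) = 12 (g(j, K) = -12*(-1) = 12)
-47*(-39 - 1*14) + g(-7, 2) = -47*(-39 - 1*14) + 12 = -47*(-39 - 14) + 12 = -47*(-53) + 12 = 2491 + 12 = 2503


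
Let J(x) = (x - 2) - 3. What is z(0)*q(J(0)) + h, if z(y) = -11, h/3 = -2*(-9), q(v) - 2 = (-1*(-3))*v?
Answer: 197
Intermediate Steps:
J(x) = -5 + x (J(x) = (-2 + x) - 3 = -5 + x)
q(v) = 2 + 3*v (q(v) = 2 + (-1*(-3))*v = 2 + 3*v)
h = 54 (h = 3*(-2*(-9)) = 3*18 = 54)
z(0)*q(J(0)) + h = -11*(2 + 3*(-5 + 0)) + 54 = -11*(2 + 3*(-5)) + 54 = -11*(2 - 15) + 54 = -11*(-13) + 54 = 143 + 54 = 197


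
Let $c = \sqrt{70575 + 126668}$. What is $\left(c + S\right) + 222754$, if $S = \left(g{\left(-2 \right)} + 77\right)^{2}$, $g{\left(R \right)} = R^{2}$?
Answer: $229315 + \sqrt{197243} \approx 2.2976 \cdot 10^{5}$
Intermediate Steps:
$c = \sqrt{197243} \approx 444.12$
$S = 6561$ ($S = \left(\left(-2\right)^{2} + 77\right)^{2} = \left(4 + 77\right)^{2} = 81^{2} = 6561$)
$\left(c + S\right) + 222754 = \left(\sqrt{197243} + 6561\right) + 222754 = \left(6561 + \sqrt{197243}\right) + 222754 = 229315 + \sqrt{197243}$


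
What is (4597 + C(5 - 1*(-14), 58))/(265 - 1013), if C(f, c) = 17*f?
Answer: -1230/187 ≈ -6.5775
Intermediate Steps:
(4597 + C(5 - 1*(-14), 58))/(265 - 1013) = (4597 + 17*(5 - 1*(-14)))/(265 - 1013) = (4597 + 17*(5 + 14))/(-748) = (4597 + 17*19)*(-1/748) = (4597 + 323)*(-1/748) = 4920*(-1/748) = -1230/187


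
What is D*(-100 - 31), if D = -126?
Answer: 16506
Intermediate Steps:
D*(-100 - 31) = -126*(-100 - 31) = -126*(-131) = 16506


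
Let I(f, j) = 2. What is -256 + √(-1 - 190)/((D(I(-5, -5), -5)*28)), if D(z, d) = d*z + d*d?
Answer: -256 + I*√191/420 ≈ -256.0 + 0.032905*I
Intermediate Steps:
D(z, d) = d² + d*z (D(z, d) = d*z + d² = d² + d*z)
-256 + √(-1 - 190)/((D(I(-5, -5), -5)*28)) = -256 + √(-1 - 190)/((-5*(-5 + 2)*28)) = -256 + √(-191)/((-5*(-3)*28)) = -256 + (I*√191)/((15*28)) = -256 + (I*√191)/420 = -256 + (I*√191)*(1/420) = -256 + I*√191/420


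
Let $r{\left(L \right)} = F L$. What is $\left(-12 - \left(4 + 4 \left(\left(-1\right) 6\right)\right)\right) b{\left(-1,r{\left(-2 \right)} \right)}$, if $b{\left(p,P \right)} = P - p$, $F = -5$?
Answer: $88$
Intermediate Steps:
$r{\left(L \right)} = - 5 L$
$\left(-12 - \left(4 + 4 \left(\left(-1\right) 6\right)\right)\right) b{\left(-1,r{\left(-2 \right)} \right)} = \left(-12 - \left(4 + 4 \left(\left(-1\right) 6\right)\right)\right) \left(\left(-5\right) \left(-2\right) - -1\right) = \left(-12 - -20\right) \left(10 + 1\right) = \left(-12 + \left(24 - 4\right)\right) 11 = \left(-12 + 20\right) 11 = 8 \cdot 11 = 88$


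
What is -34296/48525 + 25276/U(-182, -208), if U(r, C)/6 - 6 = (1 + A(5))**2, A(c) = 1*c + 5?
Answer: 200064058/6162675 ≈ 32.464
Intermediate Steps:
A(c) = 5 + c (A(c) = c + 5 = 5 + c)
U(r, C) = 762 (U(r, C) = 36 + 6*(1 + (5 + 5))**2 = 36 + 6*(1 + 10)**2 = 36 + 6*11**2 = 36 + 6*121 = 36 + 726 = 762)
-34296/48525 + 25276/U(-182, -208) = -34296/48525 + 25276/762 = -34296*1/48525 + 25276*(1/762) = -11432/16175 + 12638/381 = 200064058/6162675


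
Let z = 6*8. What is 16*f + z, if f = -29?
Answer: -416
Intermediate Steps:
z = 48
16*f + z = 16*(-29) + 48 = -464 + 48 = -416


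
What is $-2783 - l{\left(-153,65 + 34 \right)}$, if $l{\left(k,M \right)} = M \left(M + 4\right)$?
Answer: $-12980$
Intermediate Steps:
$l{\left(k,M \right)} = M \left(4 + M\right)$
$-2783 - l{\left(-153,65 + 34 \right)} = -2783 - \left(65 + 34\right) \left(4 + \left(65 + 34\right)\right) = -2783 - 99 \left(4 + 99\right) = -2783 - 99 \cdot 103 = -2783 - 10197 = -12980$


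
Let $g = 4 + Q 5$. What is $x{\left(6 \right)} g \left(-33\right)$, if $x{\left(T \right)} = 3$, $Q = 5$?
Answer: $-2871$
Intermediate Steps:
$g = 29$ ($g = 4 + 5 \cdot 5 = 4 + 25 = 29$)
$x{\left(6 \right)} g \left(-33\right) = 3 \cdot 29 \left(-33\right) = 87 \left(-33\right) = -2871$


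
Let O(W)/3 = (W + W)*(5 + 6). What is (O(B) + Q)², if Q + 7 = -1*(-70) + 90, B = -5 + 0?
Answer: 31329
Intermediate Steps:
B = -5
O(W) = 66*W (O(W) = 3*((W + W)*(5 + 6)) = 3*((2*W)*11) = 3*(22*W) = 66*W)
Q = 153 (Q = -7 + (-1*(-70) + 90) = -7 + (70 + 90) = -7 + 160 = 153)
(O(B) + Q)² = (66*(-5) + 153)² = (-330 + 153)² = (-177)² = 31329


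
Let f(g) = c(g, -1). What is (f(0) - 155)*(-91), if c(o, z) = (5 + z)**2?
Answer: 12649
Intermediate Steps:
f(g) = 16 (f(g) = (5 - 1)**2 = 4**2 = 16)
(f(0) - 155)*(-91) = (16 - 155)*(-91) = -139*(-91) = 12649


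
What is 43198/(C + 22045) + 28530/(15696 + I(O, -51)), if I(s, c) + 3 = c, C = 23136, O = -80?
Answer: 109150947/39262289 ≈ 2.7800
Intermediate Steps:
I(s, c) = -3 + c
43198/(C + 22045) + 28530/(15696 + I(O, -51)) = 43198/(23136 + 22045) + 28530/(15696 + (-3 - 51)) = 43198/45181 + 28530/(15696 - 54) = 43198*(1/45181) + 28530/15642 = 43198/45181 + 28530*(1/15642) = 43198/45181 + 1585/869 = 109150947/39262289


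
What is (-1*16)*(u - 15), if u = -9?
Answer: 384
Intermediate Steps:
(-1*16)*(u - 15) = (-1*16)*(-9 - 15) = -16*(-24) = 384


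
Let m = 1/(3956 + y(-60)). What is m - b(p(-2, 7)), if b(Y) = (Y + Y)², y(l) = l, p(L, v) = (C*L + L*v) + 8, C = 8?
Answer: -7542655/3896 ≈ -1936.0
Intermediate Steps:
p(L, v) = 8 + 8*L + L*v (p(L, v) = (8*L + L*v) + 8 = 8 + 8*L + L*v)
b(Y) = 4*Y² (b(Y) = (2*Y)² = 4*Y²)
m = 1/3896 (m = 1/(3956 - 60) = 1/3896 ≈ 0.00025667)
m - b(p(-2, 7)) = 1/3896 - 4*(8 + 8*(-2) - 2*7)² = 1/3896 - 4*(8 - 16 - 14)² = 1/3896 - 4*(-22)² = 1/3896 - 4*484 = 1/3896 - 1*1936 = 1/3896 - 1936 = -7542655/3896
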